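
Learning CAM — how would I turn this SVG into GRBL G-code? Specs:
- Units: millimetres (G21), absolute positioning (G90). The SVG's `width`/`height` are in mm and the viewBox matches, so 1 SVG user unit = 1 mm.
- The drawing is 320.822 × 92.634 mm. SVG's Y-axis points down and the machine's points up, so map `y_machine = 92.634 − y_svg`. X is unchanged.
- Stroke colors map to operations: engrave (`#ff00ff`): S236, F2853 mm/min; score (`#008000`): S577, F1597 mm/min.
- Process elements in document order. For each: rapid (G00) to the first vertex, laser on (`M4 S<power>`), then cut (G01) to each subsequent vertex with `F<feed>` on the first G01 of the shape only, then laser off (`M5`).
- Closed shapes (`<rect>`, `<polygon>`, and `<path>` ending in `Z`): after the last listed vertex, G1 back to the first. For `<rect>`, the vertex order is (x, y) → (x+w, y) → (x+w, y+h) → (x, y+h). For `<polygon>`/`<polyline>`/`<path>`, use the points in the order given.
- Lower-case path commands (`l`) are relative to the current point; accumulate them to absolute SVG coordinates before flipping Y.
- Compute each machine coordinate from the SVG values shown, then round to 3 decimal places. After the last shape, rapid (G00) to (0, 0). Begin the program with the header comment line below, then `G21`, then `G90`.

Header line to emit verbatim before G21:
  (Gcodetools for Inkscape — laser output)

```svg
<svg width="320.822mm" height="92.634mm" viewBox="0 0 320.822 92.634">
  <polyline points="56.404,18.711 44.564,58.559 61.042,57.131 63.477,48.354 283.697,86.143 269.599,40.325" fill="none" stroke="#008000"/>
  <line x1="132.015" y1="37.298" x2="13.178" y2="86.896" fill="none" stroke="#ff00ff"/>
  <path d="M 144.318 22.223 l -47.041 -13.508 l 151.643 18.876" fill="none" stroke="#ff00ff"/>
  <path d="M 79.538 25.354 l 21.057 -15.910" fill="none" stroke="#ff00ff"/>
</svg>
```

(Gcodetools for Inkscape — laser output)
G21
G90
G00 X56.404 Y73.923
M4 S577
G01 X44.564 Y34.075 F1597
G01 X61.042 Y35.503
G01 X63.477 Y44.280
G01 X283.697 Y6.491
G01 X269.599 Y52.309
M5
G00 X132.015 Y55.336
M4 S236
G01 X13.178 Y5.738 F2853
M5
G00 X144.318 Y70.411
M4 S236
G01 X97.277 Y83.919 F2853
G01 X248.920 Y65.043
M5
G00 X79.538 Y67.280
M4 S236
G01 X100.595 Y83.190 F2853
M5
G00 X0.000 Y0.000

Since the viewBox matches the mm dimensions, user units are millimetres directly. The only transform is the Y-flip y_m = 92.634 − y_svg.

Shape 1 is a open polyline drawn with `<polyline>`. Its stroke #008000 means score at S577, F1597. After flipping Y the toolpath is (56.404,73.923) → (44.564,34.075) → (61.042,35.503) → (63.477,44.280) → (283.697,6.491) → (269.599,52.309).

Shape 2 is a line segment drawn with `<line>`. Its stroke #ff00ff means engrave at S236, F2853. After flipping Y the toolpath is (132.015,55.336) → (13.178,5.738).

Shape 3 is a open polyline drawn with `<path>`. Its stroke #ff00ff means engrave at S236, F2853. After flipping Y the toolpath is (144.318,70.411) → (97.277,83.919) → (248.920,65.043).

Shape 4 is a line segment drawn with `<path>`. Its stroke #ff00ff means engrave at S236, F2853. After flipping Y the toolpath is (79.538,67.280) → (100.595,83.190).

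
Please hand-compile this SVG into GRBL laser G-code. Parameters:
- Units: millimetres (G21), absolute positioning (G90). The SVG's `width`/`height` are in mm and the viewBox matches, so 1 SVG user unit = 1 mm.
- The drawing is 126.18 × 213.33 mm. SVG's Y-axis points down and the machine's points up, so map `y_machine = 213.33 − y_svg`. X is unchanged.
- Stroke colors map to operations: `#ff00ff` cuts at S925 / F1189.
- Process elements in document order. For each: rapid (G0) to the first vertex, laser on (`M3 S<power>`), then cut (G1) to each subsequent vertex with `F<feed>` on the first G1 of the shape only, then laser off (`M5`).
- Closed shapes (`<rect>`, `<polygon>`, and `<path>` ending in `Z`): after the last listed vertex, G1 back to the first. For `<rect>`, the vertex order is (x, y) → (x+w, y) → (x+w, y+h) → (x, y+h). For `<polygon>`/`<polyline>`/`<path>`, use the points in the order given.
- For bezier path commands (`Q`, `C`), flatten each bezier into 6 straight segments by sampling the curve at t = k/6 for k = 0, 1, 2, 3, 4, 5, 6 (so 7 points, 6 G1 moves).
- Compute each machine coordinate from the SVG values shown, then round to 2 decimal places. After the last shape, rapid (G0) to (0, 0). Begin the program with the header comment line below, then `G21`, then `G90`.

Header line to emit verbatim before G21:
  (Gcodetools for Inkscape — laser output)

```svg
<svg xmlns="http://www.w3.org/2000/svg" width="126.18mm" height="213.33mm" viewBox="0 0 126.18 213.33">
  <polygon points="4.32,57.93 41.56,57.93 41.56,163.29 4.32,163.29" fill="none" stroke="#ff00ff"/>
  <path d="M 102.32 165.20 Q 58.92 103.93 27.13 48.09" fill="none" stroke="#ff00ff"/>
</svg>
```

(Gcodetools for Inkscape — laser output)
G21
G90
G0 X4.32 Y155.40
M3 S925
G1 X41.56 Y155.40 F1189
G1 X41.56 Y50.04
G1 X4.32 Y50.04
G1 X4.32 Y155.40
M5
G0 X102.32 Y48.13
M3 S925
G1 X88.18 Y68.40 F1189
G1 X74.68 Y88.37
G1 X61.82 Y108.04
G1 X49.61 Y127.41
G1 X38.05 Y146.48
G1 X27.13 Y165.24
M5
G0 X0.00 Y0.00

Since the viewBox matches the mm dimensions, user units are millimetres directly. The only transform is the Y-flip y_m = 213.33 − y_svg.

Shape 1 is a rectangle drawn with `<polygon>`. Its stroke #ff00ff means cut at S925, F1189. After flipping Y the toolpath is (4.32,155.40) → (41.56,155.40) → (41.56,50.04) → (4.32,50.04) → (4.32,155.40), returning to the start.

Shape 2 is a quadratic bezier drawn with `<path>`. Its stroke #ff00ff means cut at S925, F1189. After flipping Y the toolpath is (102.32,48.13) → (88.18,68.40) → (74.68,88.37) → (61.82,108.04) → (49.61,127.41) → (38.05,146.48) → (27.13,165.24).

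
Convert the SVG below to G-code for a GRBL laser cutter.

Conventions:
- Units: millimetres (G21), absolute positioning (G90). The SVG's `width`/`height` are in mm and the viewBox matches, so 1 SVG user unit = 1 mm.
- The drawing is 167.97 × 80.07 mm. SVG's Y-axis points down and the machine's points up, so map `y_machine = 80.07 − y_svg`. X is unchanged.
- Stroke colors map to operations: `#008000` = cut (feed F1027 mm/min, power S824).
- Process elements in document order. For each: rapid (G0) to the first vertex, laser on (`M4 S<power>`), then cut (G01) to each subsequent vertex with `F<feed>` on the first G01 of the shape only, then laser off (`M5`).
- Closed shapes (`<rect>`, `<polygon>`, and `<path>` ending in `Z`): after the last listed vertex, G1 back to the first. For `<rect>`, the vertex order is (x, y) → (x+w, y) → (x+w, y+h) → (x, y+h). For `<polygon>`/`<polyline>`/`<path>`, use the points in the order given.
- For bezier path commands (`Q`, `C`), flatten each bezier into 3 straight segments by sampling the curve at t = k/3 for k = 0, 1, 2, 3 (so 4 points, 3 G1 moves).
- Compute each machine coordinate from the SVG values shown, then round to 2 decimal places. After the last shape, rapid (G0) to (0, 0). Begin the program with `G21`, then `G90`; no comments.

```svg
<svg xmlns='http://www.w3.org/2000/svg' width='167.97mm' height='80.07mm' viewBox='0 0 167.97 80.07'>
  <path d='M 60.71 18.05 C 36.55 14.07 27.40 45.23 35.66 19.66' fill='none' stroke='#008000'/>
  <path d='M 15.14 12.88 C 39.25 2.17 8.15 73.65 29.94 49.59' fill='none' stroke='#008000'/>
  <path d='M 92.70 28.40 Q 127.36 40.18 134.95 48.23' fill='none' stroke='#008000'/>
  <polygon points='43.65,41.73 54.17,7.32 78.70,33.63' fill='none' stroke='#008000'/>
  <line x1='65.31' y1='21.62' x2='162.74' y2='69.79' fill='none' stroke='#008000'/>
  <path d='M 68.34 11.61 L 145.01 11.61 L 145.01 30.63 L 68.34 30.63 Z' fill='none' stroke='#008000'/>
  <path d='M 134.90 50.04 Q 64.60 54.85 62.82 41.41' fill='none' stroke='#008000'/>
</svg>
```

G21
G90
G0 X60.71 Y62.02
M4 S824
G01 X41.64 Y57.69 F1027
G01 X33.11 Y50.35
G01 X35.66 Y60.41
M5
G0 X15.14 Y67.19
M4 S824
G01 X24.85 Y57.09 F1027
G01 X21.78 Y31.68
G01 X29.94 Y30.48
M5
G0 X92.70 Y51.67
M4 S824
G01 X112.80 Y44.23 F1027
G01 X126.88 Y37.62
G01 X134.95 Y31.84
M5
G0 X43.65 Y38.34
M4 S824
G01 X54.17 Y72.75 F1027
G01 X78.70 Y46.44
G01 X43.65 Y38.34
M5
G0 X65.31 Y58.45
M4 S824
G01 X162.74 Y10.28 F1027
M5
G0 X68.34 Y68.46
M4 S824
G01 X145.01 Y68.46 F1027
G01 X145.01 Y49.44
G01 X68.34 Y49.44
G01 X68.34 Y68.46
M5
G0 X134.90 Y30.03
M4 S824
G01 X95.65 Y28.85 F1027
G01 X71.62 Y31.73
G01 X62.82 Y38.66
M5
G0 X0.00 Y0.00

1 u = 1 mm; y_m = 80.07 − y.

[1] `<path>` cubic bezier, #008000→cut S824 F1027: (60.71,62.02) → (41.64,57.69) → (33.11,50.35) → (35.66,60.41)

[2] `<path>` cubic bezier, #008000→cut S824 F1027: (15.14,67.19) → (24.85,57.09) → (21.78,31.68) → (29.94,30.48)

[3] `<path>` quadratic bezier, #008000→cut S824 F1027: (92.70,51.67) → (112.80,44.23) → (126.88,37.62) → (134.95,31.84)

[4] `<polygon>` regular polygon, #008000→cut S824 F1027: (43.65,38.34) → (54.17,72.75) → (78.70,46.44) → (43.65,38.34) (closed)

[5] `<line>` line segment, #008000→cut S824 F1027: (65.31,58.45) → (162.74,10.28)

[6] `<path>` rectangle, #008000→cut S824 F1027: (68.34,68.46) → (145.01,68.46) → (145.01,49.44) → (68.34,49.44) → (68.34,68.46) (closed)

[7] `<path>` quadratic bezier, #008000→cut S824 F1027: (134.90,30.03) → (95.65,28.85) → (71.62,31.73) → (62.82,38.66)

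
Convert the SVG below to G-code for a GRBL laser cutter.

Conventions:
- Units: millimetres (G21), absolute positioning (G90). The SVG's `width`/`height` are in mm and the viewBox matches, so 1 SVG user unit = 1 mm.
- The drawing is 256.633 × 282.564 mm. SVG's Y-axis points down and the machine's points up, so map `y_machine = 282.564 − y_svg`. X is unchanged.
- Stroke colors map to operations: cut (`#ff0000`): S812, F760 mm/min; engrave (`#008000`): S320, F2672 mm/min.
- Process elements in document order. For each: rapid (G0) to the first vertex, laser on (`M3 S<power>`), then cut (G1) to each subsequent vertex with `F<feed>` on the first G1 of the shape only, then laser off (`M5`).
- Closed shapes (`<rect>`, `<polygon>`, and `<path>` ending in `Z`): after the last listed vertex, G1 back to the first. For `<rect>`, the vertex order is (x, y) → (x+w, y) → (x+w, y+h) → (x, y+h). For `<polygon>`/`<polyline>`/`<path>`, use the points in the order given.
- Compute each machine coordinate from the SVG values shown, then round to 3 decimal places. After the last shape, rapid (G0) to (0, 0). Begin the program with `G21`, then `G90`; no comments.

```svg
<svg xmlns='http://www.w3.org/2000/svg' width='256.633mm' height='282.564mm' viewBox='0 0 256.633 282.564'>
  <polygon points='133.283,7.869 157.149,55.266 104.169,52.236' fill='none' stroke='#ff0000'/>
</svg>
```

G21
G90
G0 X133.283 Y274.695
M3 S812
G1 X157.149 Y227.298 F760
G1 X104.169 Y230.328
G1 X133.283 Y274.695
M5
G0 X0.000 Y0.000

viewBox `0 0 256.633 282.564` with mm width/height → 1 unit = 1 mm. Flip: y_m = 282.564 − y_svg.

**Shape 1** — `<polygon>` regular polygon, stroke `#ff0000` → cut (S812, F760). Machine vertices: (133.283,274.695) → (157.149,227.298) → (104.169,230.328) → (133.283,274.695). Closed: final G1 returns to the first vertex.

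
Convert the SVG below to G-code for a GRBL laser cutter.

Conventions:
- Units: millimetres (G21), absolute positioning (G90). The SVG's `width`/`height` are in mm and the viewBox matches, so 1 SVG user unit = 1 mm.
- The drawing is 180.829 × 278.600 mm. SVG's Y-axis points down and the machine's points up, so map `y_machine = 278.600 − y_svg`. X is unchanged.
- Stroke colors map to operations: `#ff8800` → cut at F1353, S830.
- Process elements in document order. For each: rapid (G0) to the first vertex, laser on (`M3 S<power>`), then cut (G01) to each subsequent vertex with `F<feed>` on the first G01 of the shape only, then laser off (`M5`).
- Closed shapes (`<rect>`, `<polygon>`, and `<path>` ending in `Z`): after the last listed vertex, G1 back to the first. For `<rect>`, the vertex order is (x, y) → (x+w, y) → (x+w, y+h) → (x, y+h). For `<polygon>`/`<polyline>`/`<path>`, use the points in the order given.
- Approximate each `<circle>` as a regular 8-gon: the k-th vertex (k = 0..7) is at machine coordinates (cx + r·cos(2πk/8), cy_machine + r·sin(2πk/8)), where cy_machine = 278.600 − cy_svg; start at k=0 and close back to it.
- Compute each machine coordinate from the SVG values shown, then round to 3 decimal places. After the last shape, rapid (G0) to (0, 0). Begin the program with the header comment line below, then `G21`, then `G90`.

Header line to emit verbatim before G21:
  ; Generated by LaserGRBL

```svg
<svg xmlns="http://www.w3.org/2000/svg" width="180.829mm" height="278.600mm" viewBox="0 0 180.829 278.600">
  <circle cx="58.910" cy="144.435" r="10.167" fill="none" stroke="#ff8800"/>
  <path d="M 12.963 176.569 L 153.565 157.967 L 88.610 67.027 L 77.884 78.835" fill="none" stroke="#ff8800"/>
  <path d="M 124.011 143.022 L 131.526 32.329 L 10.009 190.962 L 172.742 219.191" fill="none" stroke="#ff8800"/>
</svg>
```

; Generated by LaserGRBL
G21
G90
G0 X69.077 Y134.165
M3 S830
G01 X66.099 Y141.354 F1353
G01 X58.910 Y144.332
G01 X51.721 Y141.354
G01 X48.743 Y134.165
G01 X51.721 Y126.976
G01 X58.910 Y123.998
G01 X66.099 Y126.976
G01 X69.077 Y134.165
M5
G0 X12.963 Y102.031
M3 S830
G01 X153.565 Y120.633 F1353
G01 X88.610 Y211.573
G01 X77.884 Y199.765
M5
G0 X124.011 Y135.578
M3 S830
G01 X131.526 Y246.271 F1353
G01 X10.009 Y87.638
G01 X172.742 Y59.409
M5
G0 X0.000 Y0.000

1 u = 1 mm; y_m = 278.600 − y.

[1] `<circle>` circle, #ff8800→cut S830 F1353: (69.077,134.165) → (66.099,141.354) → (58.910,144.332) → (51.721,141.354) → (48.743,134.165) → (51.721,126.976) → (58.910,123.998) → (66.099,126.976) → (69.077,134.165) (closed)

[2] `<path>` open polyline, #ff8800→cut S830 F1353: (12.963,102.031) → (153.565,120.633) → (88.610,211.573) → (77.884,199.765)

[3] `<path>` open polyline, #ff8800→cut S830 F1353: (124.011,135.578) → (131.526,246.271) → (10.009,87.638) → (172.742,59.409)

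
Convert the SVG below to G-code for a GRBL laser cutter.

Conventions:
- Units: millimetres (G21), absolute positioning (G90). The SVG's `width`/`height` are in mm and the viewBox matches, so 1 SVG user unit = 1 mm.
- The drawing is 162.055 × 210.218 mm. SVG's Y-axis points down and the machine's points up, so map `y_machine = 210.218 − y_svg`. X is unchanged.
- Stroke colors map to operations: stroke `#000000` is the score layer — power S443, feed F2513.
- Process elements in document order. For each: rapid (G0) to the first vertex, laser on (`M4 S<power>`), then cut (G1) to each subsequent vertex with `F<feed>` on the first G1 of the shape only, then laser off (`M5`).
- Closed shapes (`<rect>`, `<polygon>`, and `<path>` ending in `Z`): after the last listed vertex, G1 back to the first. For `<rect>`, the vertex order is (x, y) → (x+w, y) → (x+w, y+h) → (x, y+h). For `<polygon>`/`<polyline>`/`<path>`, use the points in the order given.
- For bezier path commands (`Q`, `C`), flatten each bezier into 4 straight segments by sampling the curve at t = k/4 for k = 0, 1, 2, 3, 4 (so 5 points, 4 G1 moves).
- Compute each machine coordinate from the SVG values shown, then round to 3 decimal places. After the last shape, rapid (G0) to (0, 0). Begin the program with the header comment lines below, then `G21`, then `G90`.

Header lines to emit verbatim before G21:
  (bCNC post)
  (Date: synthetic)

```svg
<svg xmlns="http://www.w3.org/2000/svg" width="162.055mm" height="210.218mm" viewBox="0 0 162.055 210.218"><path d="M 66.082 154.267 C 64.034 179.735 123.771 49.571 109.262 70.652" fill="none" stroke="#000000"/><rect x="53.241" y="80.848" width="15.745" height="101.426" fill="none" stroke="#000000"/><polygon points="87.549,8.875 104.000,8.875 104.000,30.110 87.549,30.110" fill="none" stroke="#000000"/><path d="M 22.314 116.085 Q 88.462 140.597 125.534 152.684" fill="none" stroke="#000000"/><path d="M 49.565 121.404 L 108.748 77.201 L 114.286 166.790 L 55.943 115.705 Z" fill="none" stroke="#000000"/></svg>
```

(bCNC post)
(Date: synthetic)
G21
G90
G0 X66.082 Y55.951
M4 S443
G1 X74.005 Y61.236 F2513
G1 X92.345 Y96.113
G1 X108.348 Y131.813
G1 X109.262 Y139.566
M5
G0 X53.241 Y129.370
M4 S443
G1 X68.986 Y129.370 F2513
G1 X68.986 Y27.944
G1 X53.241 Y27.944
G1 X53.241 Y129.370
M5
G0 X87.549 Y201.343
M4 S443
G1 X104.000 Y201.343 F2513
G1 X104.000 Y180.108
G1 X87.549 Y180.108
G1 X87.549 Y201.343
M5
G0 X22.314 Y94.133
M4 S443
G1 X53.571 Y82.654 F2513
G1 X81.193 Y72.727
G1 X105.181 Y64.354
G1 X125.534 Y57.534
M5
G0 X49.565 Y88.814
M4 S443
G1 X108.748 Y133.017 F2513
G1 X114.286 Y43.428
G1 X55.943 Y94.513
G1 X49.565 Y88.814
M5
G0 X0.000 Y0.000

1 u = 1 mm; y_m = 210.218 − y.

[1] `<path>` cubic bezier, #000000→score S443 F2513: (66.082,55.951) → (74.005,61.236) → (92.345,96.113) → (108.348,131.813) → (109.262,139.566)

[2] `<rect>` rectangle, #000000→score S443 F2513: (53.241,129.370) → (68.986,129.370) → (68.986,27.944) → (53.241,27.944) → (53.241,129.370) (closed)

[3] `<polygon>` rectangle, #000000→score S443 F2513: (87.549,201.343) → (104.000,201.343) → (104.000,180.108) → (87.549,180.108) → (87.549,201.343) (closed)

[4] `<path>` quadratic bezier, #000000→score S443 F2513: (22.314,94.133) → (53.571,82.654) → (81.193,72.727) → (105.181,64.354) → (125.534,57.534)

[5] `<path>` closed polygon, #000000→score S443 F2513: (49.565,88.814) → (108.748,133.017) → (114.286,43.428) → (55.943,94.513) → (49.565,88.814) (closed)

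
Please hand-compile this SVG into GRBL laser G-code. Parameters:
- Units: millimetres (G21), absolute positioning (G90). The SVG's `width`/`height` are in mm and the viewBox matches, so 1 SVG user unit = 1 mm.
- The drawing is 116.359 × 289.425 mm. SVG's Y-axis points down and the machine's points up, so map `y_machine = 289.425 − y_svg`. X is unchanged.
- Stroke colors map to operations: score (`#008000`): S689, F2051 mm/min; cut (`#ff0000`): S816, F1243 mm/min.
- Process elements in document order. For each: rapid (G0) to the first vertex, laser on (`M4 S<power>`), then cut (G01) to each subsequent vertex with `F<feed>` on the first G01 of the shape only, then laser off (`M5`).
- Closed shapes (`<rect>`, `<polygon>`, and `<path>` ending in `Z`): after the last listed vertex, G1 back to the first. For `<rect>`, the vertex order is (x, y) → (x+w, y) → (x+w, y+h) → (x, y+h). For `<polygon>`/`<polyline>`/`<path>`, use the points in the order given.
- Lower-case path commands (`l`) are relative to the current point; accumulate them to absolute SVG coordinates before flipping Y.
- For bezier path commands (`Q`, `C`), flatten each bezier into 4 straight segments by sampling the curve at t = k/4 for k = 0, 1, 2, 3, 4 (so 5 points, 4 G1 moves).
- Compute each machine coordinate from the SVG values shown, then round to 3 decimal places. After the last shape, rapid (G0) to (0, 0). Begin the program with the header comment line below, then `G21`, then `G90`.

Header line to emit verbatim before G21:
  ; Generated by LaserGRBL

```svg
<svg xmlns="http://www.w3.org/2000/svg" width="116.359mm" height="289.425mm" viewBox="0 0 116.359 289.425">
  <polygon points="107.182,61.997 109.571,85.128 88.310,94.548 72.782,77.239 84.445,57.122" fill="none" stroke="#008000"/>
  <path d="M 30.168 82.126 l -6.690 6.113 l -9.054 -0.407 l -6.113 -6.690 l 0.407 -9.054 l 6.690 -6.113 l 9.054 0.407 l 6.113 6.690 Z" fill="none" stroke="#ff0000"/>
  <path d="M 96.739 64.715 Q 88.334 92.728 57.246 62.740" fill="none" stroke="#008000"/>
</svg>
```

; Generated by LaserGRBL
G21
G90
G0 X107.182 Y227.428
M4 S689
G01 X109.571 Y204.297 F2051
G01 X88.310 Y194.877
G01 X72.782 Y212.186
G01 X84.445 Y232.303
G01 X107.182 Y227.428
M5
G0 X30.168 Y207.299
M4 S816
G01 X23.478 Y201.186 F1243
G01 X14.424 Y201.593
G01 X8.311 Y208.283
G01 X8.718 Y217.337
G01 X15.408 Y223.450
G01 X24.462 Y223.043
G01 X30.575 Y216.353
G01 X30.168 Y207.299
M5
G0 X96.739 Y224.710
M4 S689
G01 X91.119 Y214.329 F2051
G01 X82.663 Y211.197
G01 X71.372 Y215.316
G01 X57.246 Y226.685
M5
G0 X0.000 Y0.000

viewBox `0 0 116.359 289.425` with mm width/height → 1 unit = 1 mm. Flip: y_m = 289.425 − y_svg.

**Shape 1** — `<polygon>` regular polygon, stroke `#008000` → score (S689, F2051). Machine vertices: (107.182,227.428) → (109.571,204.297) → (88.310,194.877) → (72.782,212.186) → (84.445,232.303) → (107.182,227.428). Closed: final G1 returns to the first vertex.

**Shape 2** — `<path>` regular polygon, stroke `#ff0000` → cut (S816, F1243). Machine vertices: (30.168,207.299) → (23.478,201.186) → (14.424,201.593) → (8.311,208.283) → (8.718,217.337) → (15.408,223.450) → (24.462,223.043) → (30.575,216.353) → (30.168,207.299). Closed: final G1 returns to the first vertex.

**Shape 3** — `<path>` quadratic bezier, stroke `#008000` → score (S689, F2051). Control points (SVG): P0=(96.739,64.715), P1=(88.334,92.728), P2=(57.246,62.740); sampled at t=k/4. Machine vertices: (96.739,224.710) → (91.119,214.329) → (82.663,211.197) → (71.372,215.316) → (57.246,226.685). Open path.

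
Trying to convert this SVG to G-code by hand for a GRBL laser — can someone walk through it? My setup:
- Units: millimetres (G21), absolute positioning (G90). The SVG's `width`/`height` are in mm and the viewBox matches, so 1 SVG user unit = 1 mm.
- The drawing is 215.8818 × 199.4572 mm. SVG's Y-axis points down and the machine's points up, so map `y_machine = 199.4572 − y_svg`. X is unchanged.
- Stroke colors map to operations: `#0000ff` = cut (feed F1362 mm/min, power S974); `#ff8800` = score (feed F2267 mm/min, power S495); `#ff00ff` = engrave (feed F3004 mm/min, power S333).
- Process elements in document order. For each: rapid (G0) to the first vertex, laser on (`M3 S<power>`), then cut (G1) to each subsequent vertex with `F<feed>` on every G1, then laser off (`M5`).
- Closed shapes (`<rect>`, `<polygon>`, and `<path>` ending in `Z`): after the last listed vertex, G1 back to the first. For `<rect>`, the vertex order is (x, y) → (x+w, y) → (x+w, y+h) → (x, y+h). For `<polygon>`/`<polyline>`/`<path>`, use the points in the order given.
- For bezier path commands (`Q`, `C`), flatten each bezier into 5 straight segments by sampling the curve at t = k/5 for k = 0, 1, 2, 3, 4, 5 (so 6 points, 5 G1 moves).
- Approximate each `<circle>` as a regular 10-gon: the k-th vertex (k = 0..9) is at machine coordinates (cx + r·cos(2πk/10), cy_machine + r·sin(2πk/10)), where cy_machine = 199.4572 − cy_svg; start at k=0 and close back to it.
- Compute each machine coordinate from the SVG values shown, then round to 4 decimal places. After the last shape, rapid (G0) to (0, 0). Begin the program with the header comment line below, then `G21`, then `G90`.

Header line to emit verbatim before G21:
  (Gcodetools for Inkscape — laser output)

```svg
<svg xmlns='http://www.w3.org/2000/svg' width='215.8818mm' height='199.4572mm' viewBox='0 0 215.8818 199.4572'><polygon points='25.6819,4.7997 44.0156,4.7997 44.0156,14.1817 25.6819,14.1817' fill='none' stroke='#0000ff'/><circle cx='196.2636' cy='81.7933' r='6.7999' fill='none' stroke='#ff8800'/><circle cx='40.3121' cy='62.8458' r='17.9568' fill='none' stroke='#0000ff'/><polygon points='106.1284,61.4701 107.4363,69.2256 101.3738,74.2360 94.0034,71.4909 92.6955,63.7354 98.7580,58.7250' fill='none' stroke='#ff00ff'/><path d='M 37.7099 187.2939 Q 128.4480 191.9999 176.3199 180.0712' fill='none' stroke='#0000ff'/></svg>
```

(Gcodetools for Inkscape — laser output)
G21
G90
G0 X25.6819 Y194.6575
M3 S974
G1 X44.0156 Y194.6575 F1362
G1 X44.0156 Y185.2755 F1362
G1 X25.6819 Y185.2755 F1362
G1 X25.6819 Y194.6575 F1362
M5
G0 X203.0635 Y117.6639
M3 S495
G1 X201.7648 Y121.6608 F2267
G1 X198.3649 Y124.1310 F2267
G1 X194.1623 Y124.1310 F2267
G1 X190.7624 Y121.6608 F2267
G1 X189.4637 Y117.6639 F2267
G1 X190.7624 Y113.6670 F2267
G1 X194.1623 Y111.1968 F2267
G1 X198.3649 Y111.1968 F2267
G1 X201.7648 Y113.6670 F2267
G1 X203.0635 Y117.6639 F2267
M5
G0 X58.2689 Y136.6114
M3 S974
G1 X54.8395 Y147.1661 F1362
G1 X45.8611 Y153.6893 F1362
G1 X34.7631 Y153.6893 F1362
G1 X25.7847 Y147.1661 F1362
G1 X22.3553 Y136.6114 F1362
G1 X25.7847 Y126.0567 F1362
G1 X34.7631 Y119.5335 F1362
G1 X45.8611 Y119.5335 F1362
G1 X54.8395 Y126.0567 F1362
G1 X58.2689 Y136.6114 F1362
M5
G0 X106.1284 Y137.9871
M3 S333
G1 X107.4363 Y130.2316 F3004
G1 X101.3738 Y125.2212 F3004
G1 X94.0034 Y127.9663 F3004
G1 X92.6955 Y135.7218 F3004
G1 X98.7580 Y140.7322 F3004
G1 X106.1284 Y137.9871 F3004
M5
G0 X37.7099 Y12.1633
M3 S974
G1 X72.2905 Y10.9463 F1362
G1 X103.4418 Y11.0601 F1362
G1 X131.1638 Y12.5046 F1362
G1 X155.4565 Y15.2799 F1362
G1 X176.3199 Y19.3860 F1362
M5
G0 X0.0000 Y0.0000

1 u = 1 mm; y_m = 199.4572 − y.

[1] `<polygon>` rectangle, #0000ff→cut S974 F1362: (25.6819,194.6575) → (44.0156,194.6575) → (44.0156,185.2755) → (25.6819,185.2755) → (25.6819,194.6575) (closed)

[2] `<circle>` circle, #ff8800→score S495 F2267: (203.0635,117.6639) → (201.7648,121.6608) → (198.3649,124.1310) → (194.1623,124.1310) → (190.7624,121.6608) → (189.4637,117.6639) → (190.7624,113.6670) → (194.1623,111.1968) → (198.3649,111.1968) → (201.7648,113.6670) → (203.0635,117.6639) (closed)

[3] `<circle>` circle, #0000ff→cut S974 F1362: (58.2689,136.6114) → (54.8395,147.1661) → (45.8611,153.6893) → (34.7631,153.6893) → (25.7847,147.1661) → (22.3553,136.6114) → (25.7847,126.0567) → (34.7631,119.5335) → (45.8611,119.5335) → (54.8395,126.0567) → (58.2689,136.6114) (closed)

[4] `<polygon>` regular polygon, #ff00ff→engrave S333 F3004: (106.1284,137.9871) → (107.4363,130.2316) → (101.3738,125.2212) → (94.0034,127.9663) → (92.6955,135.7218) → (98.7580,140.7322) → (106.1284,137.9871) (closed)

[5] `<path>` quadratic bezier, #0000ff→cut S974 F1362: (37.7099,12.1633) → (72.2905,10.9463) → (103.4418,11.0601) → (131.1638,12.5046) → (155.4565,15.2799) → (176.3199,19.3860)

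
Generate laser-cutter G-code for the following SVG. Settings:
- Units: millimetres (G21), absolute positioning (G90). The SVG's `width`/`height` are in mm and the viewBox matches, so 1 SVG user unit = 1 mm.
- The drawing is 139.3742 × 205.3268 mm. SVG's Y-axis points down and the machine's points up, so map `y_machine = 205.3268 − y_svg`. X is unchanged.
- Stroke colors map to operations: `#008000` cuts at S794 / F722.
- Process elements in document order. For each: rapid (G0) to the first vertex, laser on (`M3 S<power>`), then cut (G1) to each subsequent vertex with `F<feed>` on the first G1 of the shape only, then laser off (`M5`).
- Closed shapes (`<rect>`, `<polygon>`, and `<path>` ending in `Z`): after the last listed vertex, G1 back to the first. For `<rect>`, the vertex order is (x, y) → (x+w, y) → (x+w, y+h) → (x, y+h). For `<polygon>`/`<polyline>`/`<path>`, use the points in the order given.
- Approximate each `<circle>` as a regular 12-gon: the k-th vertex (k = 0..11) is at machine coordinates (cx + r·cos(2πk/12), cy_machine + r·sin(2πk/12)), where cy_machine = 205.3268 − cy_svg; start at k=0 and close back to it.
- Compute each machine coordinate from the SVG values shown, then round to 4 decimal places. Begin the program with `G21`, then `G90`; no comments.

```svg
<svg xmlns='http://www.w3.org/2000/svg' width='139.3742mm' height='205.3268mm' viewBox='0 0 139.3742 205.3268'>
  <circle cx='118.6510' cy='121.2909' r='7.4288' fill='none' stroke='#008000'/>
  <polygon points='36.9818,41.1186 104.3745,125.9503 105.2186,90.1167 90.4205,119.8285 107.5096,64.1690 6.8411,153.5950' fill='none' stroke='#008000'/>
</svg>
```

G21
G90
G0 X126.0798 Y84.0359
M3 S794
G1 X125.0845 Y87.7503 F722
G1 X122.3654 Y90.4694
G1 X118.6510 Y91.4647
G1 X114.9366 Y90.4694
G1 X112.2175 Y87.7503
G1 X111.2222 Y84.0359
G1 X112.2175 Y80.3215
G1 X114.9366 Y77.6024
G1 X118.6510 Y76.6071
G1 X122.3654 Y77.6024
G1 X125.0845 Y80.3215
G1 X126.0798 Y84.0359
M5
G0 X36.9818 Y164.2082
M3 S794
G1 X104.3745 Y79.3765 F722
G1 X105.2186 Y115.2101
G1 X90.4205 Y85.4983
G1 X107.5096 Y141.1578
G1 X6.8411 Y51.7318
G1 X36.9818 Y164.2082
M5

1 u = 1 mm; y_m = 205.3268 − y.

[1] `<circle>` circle, #008000→cut S794 F722: (126.0798,84.0359) → (125.0845,87.7503) → (122.3654,90.4694) → (118.6510,91.4647) → (114.9366,90.4694) → (112.2175,87.7503) → (111.2222,84.0359) → (112.2175,80.3215) → (114.9366,77.6024) → (118.6510,76.6071) → (122.3654,77.6024) → (125.0845,80.3215) → (126.0798,84.0359) (closed)

[2] `<polygon>` closed polygon, #008000→cut S794 F722: (36.9818,164.2082) → (104.3745,79.3765) → (105.2186,115.2101) → (90.4205,85.4983) → (107.5096,141.1578) → (6.8411,51.7318) → (36.9818,164.2082) (closed)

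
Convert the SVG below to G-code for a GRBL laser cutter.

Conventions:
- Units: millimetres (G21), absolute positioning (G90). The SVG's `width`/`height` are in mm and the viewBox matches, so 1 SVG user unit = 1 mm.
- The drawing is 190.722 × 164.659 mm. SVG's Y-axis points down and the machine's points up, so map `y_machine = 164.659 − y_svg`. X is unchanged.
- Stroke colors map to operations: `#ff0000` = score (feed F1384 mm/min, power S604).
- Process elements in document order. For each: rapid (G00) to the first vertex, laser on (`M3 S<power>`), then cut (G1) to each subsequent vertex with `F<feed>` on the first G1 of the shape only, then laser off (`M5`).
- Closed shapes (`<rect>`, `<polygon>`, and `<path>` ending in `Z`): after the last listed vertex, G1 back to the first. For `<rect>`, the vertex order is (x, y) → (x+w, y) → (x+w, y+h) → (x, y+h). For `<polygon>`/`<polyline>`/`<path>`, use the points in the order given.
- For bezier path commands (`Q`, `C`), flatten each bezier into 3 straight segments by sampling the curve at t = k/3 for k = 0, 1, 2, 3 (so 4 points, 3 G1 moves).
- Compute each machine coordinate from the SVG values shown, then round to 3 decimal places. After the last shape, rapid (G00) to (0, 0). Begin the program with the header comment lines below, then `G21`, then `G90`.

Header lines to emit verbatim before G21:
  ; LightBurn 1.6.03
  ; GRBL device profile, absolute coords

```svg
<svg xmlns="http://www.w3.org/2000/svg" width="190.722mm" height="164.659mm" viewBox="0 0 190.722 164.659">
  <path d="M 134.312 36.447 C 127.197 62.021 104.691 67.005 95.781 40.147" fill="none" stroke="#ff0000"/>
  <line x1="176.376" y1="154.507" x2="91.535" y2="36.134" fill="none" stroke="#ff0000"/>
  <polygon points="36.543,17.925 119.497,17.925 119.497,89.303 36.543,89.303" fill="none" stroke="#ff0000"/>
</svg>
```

; LightBurn 1.6.03
; GRBL device profile, absolute coords
G21
G90
G00 X134.312 Y128.212
M3 S604
G1 X123.140 Y109.918 F1384
G1 X108.149 Y107.851
G1 X95.781 Y124.512
M5
G00 X176.376 Y10.152
M3 S604
G1 X91.535 Y128.525 F1384
M5
G00 X36.543 Y146.734
M3 S604
G1 X119.497 Y146.734 F1384
G1 X119.497 Y75.356
G1 X36.543 Y75.356
G1 X36.543 Y146.734
M5
G00 X0.000 Y0.000

viewBox `0 0 190.722 164.659` with mm width/height → 1 unit = 1 mm. Flip: y_m = 164.659 − y_svg.

**Shape 1** — `<path>` cubic bezier, stroke `#ff0000` → score (S604, F1384). Control points (SVG): P0=(134.312,36.447), P1=(127.197,62.021), P2=(104.691,67.005), P3=(95.781,40.147); sampled at t=k/3. Machine vertices: (134.312,128.212) → (123.140,109.918) → (108.149,107.851) → (95.781,124.512). Open path.

**Shape 2** — `<line>` line segment, stroke `#ff0000` → score (S604, F1384). Machine vertices: (176.376,10.152) → (91.535,128.525). Open path.

**Shape 3** — `<polygon>` rectangle, stroke `#ff0000` → score (S604, F1384). Machine vertices: (36.543,146.734) → (119.497,146.734) → (119.497,75.356) → (36.543,75.356) → (36.543,146.734). Closed: final G1 returns to the first vertex.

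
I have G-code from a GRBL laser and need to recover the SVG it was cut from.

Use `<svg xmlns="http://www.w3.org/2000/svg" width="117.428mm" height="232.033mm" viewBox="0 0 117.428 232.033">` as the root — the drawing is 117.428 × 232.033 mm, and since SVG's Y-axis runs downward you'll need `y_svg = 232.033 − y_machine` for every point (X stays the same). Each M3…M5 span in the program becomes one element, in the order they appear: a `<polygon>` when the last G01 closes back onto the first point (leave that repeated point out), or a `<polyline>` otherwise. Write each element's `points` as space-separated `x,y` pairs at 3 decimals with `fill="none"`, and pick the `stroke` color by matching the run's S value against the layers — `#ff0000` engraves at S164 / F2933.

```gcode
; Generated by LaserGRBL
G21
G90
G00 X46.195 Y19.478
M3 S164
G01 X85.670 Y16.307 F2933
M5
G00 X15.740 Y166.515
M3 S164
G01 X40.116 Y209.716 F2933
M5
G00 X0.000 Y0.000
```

Each laser-on run becomes one SVG element. Flip Y back into SVG space with y_svg = 232.033 − y_machine. Every run uses S164, so all elements get stroke `#ff0000` (engrave).

Run 1: The run is open, so emit a `<polyline>` with points (Y-flipped): 46.195,212.555 85.670,215.726.

Run 2: The run is open, so emit a `<polyline>` with points (Y-flipped): 15.740,65.518 40.116,22.317.

<svg xmlns="http://www.w3.org/2000/svg" width="117.428mm" height="232.033mm" viewBox="0 0 117.428 232.033">
  <polyline points="46.195,212.555 85.670,215.726" fill="none" stroke="#ff0000"/>
  <polyline points="15.740,65.518 40.116,22.317" fill="none" stroke="#ff0000"/>
</svg>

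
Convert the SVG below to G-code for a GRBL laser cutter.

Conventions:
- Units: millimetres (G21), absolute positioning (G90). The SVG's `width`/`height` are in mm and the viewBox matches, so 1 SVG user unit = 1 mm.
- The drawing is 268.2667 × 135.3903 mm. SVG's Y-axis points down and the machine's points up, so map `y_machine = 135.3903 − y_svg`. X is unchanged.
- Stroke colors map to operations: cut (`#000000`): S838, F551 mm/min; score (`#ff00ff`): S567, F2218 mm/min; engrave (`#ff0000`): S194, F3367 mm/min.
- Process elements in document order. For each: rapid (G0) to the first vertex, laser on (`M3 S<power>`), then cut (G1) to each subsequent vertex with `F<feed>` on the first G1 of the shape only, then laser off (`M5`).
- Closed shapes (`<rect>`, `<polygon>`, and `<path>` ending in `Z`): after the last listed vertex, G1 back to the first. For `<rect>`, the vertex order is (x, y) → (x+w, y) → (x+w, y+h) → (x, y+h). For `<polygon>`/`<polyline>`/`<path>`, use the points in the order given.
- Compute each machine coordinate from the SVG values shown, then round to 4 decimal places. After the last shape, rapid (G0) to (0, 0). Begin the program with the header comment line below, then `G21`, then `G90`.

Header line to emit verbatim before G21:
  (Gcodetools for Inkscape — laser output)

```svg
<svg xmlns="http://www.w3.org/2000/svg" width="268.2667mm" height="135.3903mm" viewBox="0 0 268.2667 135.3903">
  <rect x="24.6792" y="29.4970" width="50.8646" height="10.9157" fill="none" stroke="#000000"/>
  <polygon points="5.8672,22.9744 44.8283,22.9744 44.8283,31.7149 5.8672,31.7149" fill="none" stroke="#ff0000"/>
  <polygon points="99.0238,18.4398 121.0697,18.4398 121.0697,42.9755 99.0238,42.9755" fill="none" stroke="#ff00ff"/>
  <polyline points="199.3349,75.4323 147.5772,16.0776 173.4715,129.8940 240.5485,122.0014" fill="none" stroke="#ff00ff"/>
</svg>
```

viewBox `0 0 268.2667 135.3903` with mm width/height → 1 unit = 1 mm. Flip: y_m = 135.3903 − y_svg.

**Shape 1** — `<rect>` rectangle, stroke `#000000` → cut (S838, F551). Machine vertices: (24.6792,105.8933) → (75.5438,105.8933) → (75.5438,94.9776) → (24.6792,94.9776) → (24.6792,105.8933). Closed: final G1 returns to the first vertex.

**Shape 2** — `<polygon>` rectangle, stroke `#ff0000` → engrave (S194, F3367). Machine vertices: (5.8672,112.4159) → (44.8283,112.4159) → (44.8283,103.6754) → (5.8672,103.6754) → (5.8672,112.4159). Closed: final G1 returns to the first vertex.

**Shape 3** — `<polygon>` rectangle, stroke `#ff00ff` → score (S567, F2218). Machine vertices: (99.0238,116.9505) → (121.0697,116.9505) → (121.0697,92.4148) → (99.0238,92.4148) → (99.0238,116.9505). Closed: final G1 returns to the first vertex.

**Shape 4** — `<polyline>` open polyline, stroke `#ff00ff` → score (S567, F2218). Machine vertices: (199.3349,59.9580) → (147.5772,119.3127) → (173.4715,5.4963) → (240.5485,13.3889). Open path.

(Gcodetools for Inkscape — laser output)
G21
G90
G0 X24.6792 Y105.8933
M3 S838
G1 X75.5438 Y105.8933 F551
G1 X75.5438 Y94.9776
G1 X24.6792 Y94.9776
G1 X24.6792 Y105.8933
M5
G0 X5.8672 Y112.4159
M3 S194
G1 X44.8283 Y112.4159 F3367
G1 X44.8283 Y103.6754
G1 X5.8672 Y103.6754
G1 X5.8672 Y112.4159
M5
G0 X99.0238 Y116.9505
M3 S567
G1 X121.0697 Y116.9505 F2218
G1 X121.0697 Y92.4148
G1 X99.0238 Y92.4148
G1 X99.0238 Y116.9505
M5
G0 X199.3349 Y59.9580
M3 S567
G1 X147.5772 Y119.3127 F2218
G1 X173.4715 Y5.4963
G1 X240.5485 Y13.3889
M5
G0 X0.0000 Y0.0000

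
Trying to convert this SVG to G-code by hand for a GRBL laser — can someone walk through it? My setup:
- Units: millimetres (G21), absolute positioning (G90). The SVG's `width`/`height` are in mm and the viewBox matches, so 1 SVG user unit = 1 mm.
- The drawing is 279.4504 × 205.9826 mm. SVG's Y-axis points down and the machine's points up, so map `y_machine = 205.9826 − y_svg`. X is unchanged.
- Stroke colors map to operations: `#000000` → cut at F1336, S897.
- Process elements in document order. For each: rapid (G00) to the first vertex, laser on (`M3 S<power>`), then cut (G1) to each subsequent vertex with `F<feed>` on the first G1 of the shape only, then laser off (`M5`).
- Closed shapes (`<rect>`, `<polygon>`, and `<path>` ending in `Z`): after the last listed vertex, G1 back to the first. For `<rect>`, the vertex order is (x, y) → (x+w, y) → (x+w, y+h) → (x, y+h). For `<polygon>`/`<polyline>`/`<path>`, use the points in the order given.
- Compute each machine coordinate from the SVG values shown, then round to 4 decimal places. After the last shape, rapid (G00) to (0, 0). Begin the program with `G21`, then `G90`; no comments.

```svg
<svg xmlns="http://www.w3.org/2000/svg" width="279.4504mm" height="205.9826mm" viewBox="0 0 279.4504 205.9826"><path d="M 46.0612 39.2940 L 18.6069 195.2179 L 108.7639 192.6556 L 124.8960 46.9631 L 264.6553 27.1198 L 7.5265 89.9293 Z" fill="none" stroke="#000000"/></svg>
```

Since the viewBox matches the mm dimensions, user units are millimetres directly. The only transform is the Y-flip y_m = 205.9826 − y_svg.

Shape 1 is a closed polygon drawn with `<path>`. Its stroke #000000 means cut at S897, F1336. After flipping Y the toolpath is (46.0612,166.6886) → (18.6069,10.7647) → (108.7639,13.3270) → (124.8960,159.0195) → (264.6553,178.8628) → (7.5265,116.0533) → (46.0612,166.6886), returning to the start.

G21
G90
G00 X46.0612 Y166.6886
M3 S897
G1 X18.6069 Y10.7647 F1336
G1 X108.7639 Y13.3270
G1 X124.8960 Y159.0195
G1 X264.6553 Y178.8628
G1 X7.5265 Y116.0533
G1 X46.0612 Y166.6886
M5
G00 X0.0000 Y0.0000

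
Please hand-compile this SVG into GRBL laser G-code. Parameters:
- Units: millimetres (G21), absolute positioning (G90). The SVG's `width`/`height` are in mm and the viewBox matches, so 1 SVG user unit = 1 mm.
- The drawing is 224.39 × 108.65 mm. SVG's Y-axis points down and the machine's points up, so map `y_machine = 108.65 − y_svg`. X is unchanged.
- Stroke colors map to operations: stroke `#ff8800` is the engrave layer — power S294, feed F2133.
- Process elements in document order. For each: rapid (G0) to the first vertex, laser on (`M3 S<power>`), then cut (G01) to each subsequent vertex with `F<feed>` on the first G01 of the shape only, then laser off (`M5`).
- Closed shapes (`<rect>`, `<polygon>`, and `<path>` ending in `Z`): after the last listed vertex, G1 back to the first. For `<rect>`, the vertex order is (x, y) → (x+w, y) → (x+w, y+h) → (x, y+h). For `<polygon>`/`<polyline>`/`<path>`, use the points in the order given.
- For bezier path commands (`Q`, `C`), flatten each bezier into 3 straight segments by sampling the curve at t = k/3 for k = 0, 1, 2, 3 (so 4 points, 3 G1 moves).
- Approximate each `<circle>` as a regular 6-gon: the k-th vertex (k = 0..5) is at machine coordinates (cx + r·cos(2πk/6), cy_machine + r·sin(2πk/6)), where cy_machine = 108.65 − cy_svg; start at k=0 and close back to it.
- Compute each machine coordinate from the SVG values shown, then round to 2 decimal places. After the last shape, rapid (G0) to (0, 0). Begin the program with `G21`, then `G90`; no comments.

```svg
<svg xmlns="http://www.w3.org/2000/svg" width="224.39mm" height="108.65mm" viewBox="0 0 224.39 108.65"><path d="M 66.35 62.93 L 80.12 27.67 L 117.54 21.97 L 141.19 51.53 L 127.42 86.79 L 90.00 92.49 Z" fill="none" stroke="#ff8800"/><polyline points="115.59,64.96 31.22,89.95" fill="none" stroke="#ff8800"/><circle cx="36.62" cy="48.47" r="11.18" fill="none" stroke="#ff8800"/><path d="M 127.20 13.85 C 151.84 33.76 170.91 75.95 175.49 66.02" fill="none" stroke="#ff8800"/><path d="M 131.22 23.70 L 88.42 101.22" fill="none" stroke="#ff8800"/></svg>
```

viewBox `0 0 224.39 108.65` with mm width/height → 1 unit = 1 mm. Flip: y_m = 108.65 − y_svg.

**Shape 1** — `<path>` regular polygon, stroke `#ff8800` → engrave (S294, F2133). Machine vertices: (66.35,45.72) → (80.12,80.98) → (117.54,86.68) → (141.19,57.12) → (127.42,21.86) → (90.00,16.16) → (66.35,45.72). Closed: final G1 returns to the first vertex.

**Shape 2** — `<polyline>` line segment, stroke `#ff8800` → engrave (S294, F2133). Machine vertices: (115.59,43.69) → (31.22,18.70). Open path.

**Shape 3** — `<circle>` circle, stroke `#ff8800` → engrave (S294, F2133). Machine vertices: (47.80,60.18) → (42.21,69.86) → (31.03,69.86) → (25.44,60.18) → (31.03,50.50) → (42.21,50.50) → (47.80,60.18). Closed: final G1 returns to the first vertex.

**Shape 4** — `<path>` cubic bezier, stroke `#ff8800` → engrave (S294, F2133). Control points (SVG): P0=(127.20,13.85), P1=(151.84,33.76), P2=(170.91,75.95), P3=(175.49,66.02); sampled at t=k/3. Machine vertices: (127.20,94.80) → (149.65,70.22) → (166.41,47.32) → (175.49,42.63). Open path.

**Shape 5** — `<path>` line segment, stroke `#ff8800` → engrave (S294, F2133). Machine vertices: (131.22,84.95) → (88.42,7.43). Open path.

G21
G90
G0 X66.35 Y45.72
M3 S294
G01 X80.12 Y80.98 F2133
G01 X117.54 Y86.68
G01 X141.19 Y57.12
G01 X127.42 Y21.86
G01 X90.00 Y16.16
G01 X66.35 Y45.72
M5
G0 X115.59 Y43.69
M3 S294
G01 X31.22 Y18.70 F2133
M5
G0 X47.80 Y60.18
M3 S294
G01 X42.21 Y69.86 F2133
G01 X31.03 Y69.86
G01 X25.44 Y60.18
G01 X31.03 Y50.50
G01 X42.21 Y50.50
G01 X47.80 Y60.18
M5
G0 X127.20 Y94.80
M3 S294
G01 X149.65 Y70.22 F2133
G01 X166.41 Y47.32
G01 X175.49 Y42.63
M5
G0 X131.22 Y84.95
M3 S294
G01 X88.42 Y7.43 F2133
M5
G0 X0.00 Y0.00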